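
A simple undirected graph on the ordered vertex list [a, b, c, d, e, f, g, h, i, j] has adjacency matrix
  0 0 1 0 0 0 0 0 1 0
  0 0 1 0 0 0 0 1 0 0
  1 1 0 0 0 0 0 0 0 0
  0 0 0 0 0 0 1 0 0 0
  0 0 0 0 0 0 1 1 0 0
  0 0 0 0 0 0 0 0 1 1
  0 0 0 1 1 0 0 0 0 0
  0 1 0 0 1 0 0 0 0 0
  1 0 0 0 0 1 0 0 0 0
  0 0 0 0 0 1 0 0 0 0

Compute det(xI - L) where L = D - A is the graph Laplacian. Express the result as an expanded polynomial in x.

Each diagonal entry of L is the vertex degree and each off-diagonal entry is -1 where an edge is present, 0 otherwise; in the order [a, b, c, d, e, f, g, h, i, j] the diagonal is [2, 2, 2, 1, 2, 2, 2, 2, 2, 1]. L has integer entries, so p(x) = det(xI - L) has integer coefficients. Expanding the determinant yields x^10 - 18x^9 + 136x^8 - 560x^7 + 1365x^6 - 2002x^5 + 1716x^4 - 792x^3 + 165x^2 - 10x. The coefficient of x^9 equals -trace(L) = -18, matching the sum of degrees. The eigenvalues sum to 18, which equals trace(L) = 2|E|. There is one zero in the spectrum, matching the 1 component.

x^10 - 18x^9 + 136x^8 - 560x^7 + 1365x^6 - 2002x^5 + 1716x^4 - 792x^3 + 165x^2 - 10x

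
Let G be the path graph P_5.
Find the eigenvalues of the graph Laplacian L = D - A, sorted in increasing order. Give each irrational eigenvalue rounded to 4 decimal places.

[0, 0.3820, 1.3820, 2.6180, 3.6180]

The graph has 5 vertices and degree multiset [2, 2, 2, 1, 1]; D is the diagonal matrix of degrees and L = D - A. L is symmetric positive semidefinite, so every eigenvalue is real and nonnegative.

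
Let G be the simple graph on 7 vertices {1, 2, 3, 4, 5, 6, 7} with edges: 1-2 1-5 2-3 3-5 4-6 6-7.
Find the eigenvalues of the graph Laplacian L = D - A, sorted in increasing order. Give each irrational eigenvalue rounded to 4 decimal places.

[0, 0, 1, 2, 2, 3, 4]

Reading degrees in the order [1, 2, 3, 4, 5, 6, 7] gives [2, 2, 2, 1, 2, 2, 1]; set D = diag(2, 2, 2, 1, 2, 2, 1) and form L = D - A. The multiplicity of 0 as a Laplacian eigenvalue equals the number of connected components. The 2 zero eigenvalues correspond to the 2 connected components.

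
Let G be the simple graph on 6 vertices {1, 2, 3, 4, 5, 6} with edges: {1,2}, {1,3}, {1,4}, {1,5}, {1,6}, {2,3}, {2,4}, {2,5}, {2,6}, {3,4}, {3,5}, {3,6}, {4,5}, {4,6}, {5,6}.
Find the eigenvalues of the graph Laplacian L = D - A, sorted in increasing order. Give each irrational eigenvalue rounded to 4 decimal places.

Reading degrees in the order [1, 2, 3, 4, 5, 6] gives [5, 5, 5, 5, 5, 5]; set D = diag(5, 5, 5, 5, 5, 5) and form L = D - A. Since every row of L sums to 0, the all-ones vector is in the kernel and 0 is an eigenvalue. The single zero eigenvalue shows the graph is connected. By the matrix-tree theorem the graph has (1/6) * product of the nonzero eigenvalues = 1296 spanning trees. The eigenvalues sum to 30, which equals trace(L) = 2|E|.

[0, 6, 6, 6, 6, 6]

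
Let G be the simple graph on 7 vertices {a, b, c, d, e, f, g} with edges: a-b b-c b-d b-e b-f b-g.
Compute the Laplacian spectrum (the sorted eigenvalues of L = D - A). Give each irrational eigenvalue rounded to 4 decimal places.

[0, 1, 1, 1, 1, 1, 7]

With the vertex order [a, b, c, d, e, f, g], the degrees are [1, 6, 1, 1, 1, 1, 1], giving D = diag(1, 6, 1, 1, 1, 1, 1) and L = D - A. L is symmetric positive semidefinite, so every eigenvalue is real and nonnegative.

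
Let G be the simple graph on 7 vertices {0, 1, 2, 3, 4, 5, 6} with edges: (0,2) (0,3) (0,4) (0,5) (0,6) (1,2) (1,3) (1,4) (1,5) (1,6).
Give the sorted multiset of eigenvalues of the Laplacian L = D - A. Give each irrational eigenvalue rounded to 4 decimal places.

With the vertex order [0, 1, 2, 3, 4, 5, 6], the degrees are [5, 5, 2, 2, 2, 2, 2], giving D = diag(5, 5, 2, 2, 2, 2, 2) and L = D - A. Since every row of L sums to 0, the all-ones vector is in the kernel and 0 is an eigenvalue. The single zero eigenvalue shows the graph is connected. The eigenvalues sum to 20, which equals trace(L) = 2|E|.

[0, 2, 2, 2, 2, 5, 7]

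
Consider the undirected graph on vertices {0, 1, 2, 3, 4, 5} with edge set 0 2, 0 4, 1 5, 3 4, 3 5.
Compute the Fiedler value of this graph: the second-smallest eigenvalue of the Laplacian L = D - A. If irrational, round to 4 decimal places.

0.2679

Reading degrees in the order [0, 1, 2, 3, 4, 5] gives [2, 1, 1, 2, 2, 2]; set D = diag(2, 1, 1, 2, 2, 2) and form L = D - A. The sorted Laplacian eigenvalues are [0, 0.2679, 1, 2, 3, 3.7321]; the algebraic connectivity is the second entry, 0.2679. There is one zero in the spectrum, matching the 1 component. By the matrix-tree theorem the graph has (1/6) * product of the nonzero eigenvalues = 1 spanning tree.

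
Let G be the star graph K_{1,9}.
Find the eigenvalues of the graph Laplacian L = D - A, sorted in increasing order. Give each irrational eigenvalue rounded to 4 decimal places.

The graph has 10 vertices and degree multiset [9, 1, 1, 1, 1, 1, 1, 1, 1, 1]; D is the diagonal matrix of degrees and L = D - A. L is symmetric positive semidefinite, so every eigenvalue is real and nonnegative. The single zero eigenvalue shows the graph is connected. By the matrix-tree theorem the graph has (1/10) * product of the nonzero eigenvalues = 1 spanning tree.

[0, 1, 1, 1, 1, 1, 1, 1, 1, 10]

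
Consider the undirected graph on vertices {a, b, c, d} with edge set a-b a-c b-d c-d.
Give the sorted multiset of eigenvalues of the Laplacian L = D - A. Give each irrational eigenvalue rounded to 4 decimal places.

Each diagonal entry of L is the vertex degree and each off-diagonal entry is -1 where an edge is present, 0 otherwise; in the order [a, b, c, d] the diagonal is [2, 2, 2, 2]. Diagonalising L (or applying a numerical eigensolver to the 4x4 matrix) gives the spectrum above. There is one zero in the spectrum, matching the 1 component. The eigenvalues sum to 8, which equals trace(L) = 2|E|.

[0, 2, 2, 4]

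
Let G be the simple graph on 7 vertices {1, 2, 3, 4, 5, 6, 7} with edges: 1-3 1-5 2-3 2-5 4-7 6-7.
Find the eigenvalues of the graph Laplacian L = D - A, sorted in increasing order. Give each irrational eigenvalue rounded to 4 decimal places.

With the vertex order [1, 2, 3, 4, 5, 6, 7], the degrees are [2, 2, 2, 1, 2, 1, 2], giving D = diag(2, 2, 2, 1, 2, 1, 2) and L = D - A. The multiplicity of 0 as a Laplacian eigenvalue equals the number of connected components. The 2 zero eigenvalues correspond to the 2 connected components. There are 2 zeros in the spectrum, matching the 2 components.

[0, 0, 1, 2, 2, 3, 4]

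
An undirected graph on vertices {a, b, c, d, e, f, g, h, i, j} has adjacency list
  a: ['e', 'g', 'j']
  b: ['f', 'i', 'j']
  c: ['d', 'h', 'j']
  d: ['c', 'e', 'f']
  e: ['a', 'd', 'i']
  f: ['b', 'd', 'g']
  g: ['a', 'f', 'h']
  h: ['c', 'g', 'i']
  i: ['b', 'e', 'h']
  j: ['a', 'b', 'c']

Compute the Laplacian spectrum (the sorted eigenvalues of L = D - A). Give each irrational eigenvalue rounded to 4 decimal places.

Each diagonal entry of L is the vertex degree and each off-diagonal entry is -1 where an edge is present, 0 otherwise; in the order [a, b, c, d, e, f, g, h, i, j] the diagonal is [3, 3, 3, 3, 3, 3, 3, 3, 3, 3]. Diagonalising L (or applying a numerical eigensolver to the 10x10 matrix) gives the spectrum above. The largest eigenvalue, 5, is at most the vertex count 10. There is one zero in the spectrum, matching the 1 component.

[0, 2, 2, 2, 2, 2, 5, 5, 5, 5]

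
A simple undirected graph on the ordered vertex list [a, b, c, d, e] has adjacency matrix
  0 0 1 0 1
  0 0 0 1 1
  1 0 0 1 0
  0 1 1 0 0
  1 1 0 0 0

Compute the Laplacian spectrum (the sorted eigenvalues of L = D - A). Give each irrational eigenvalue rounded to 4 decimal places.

Reading degrees in the order [a, b, c, d, e] gives [2, 2, 2, 2, 2]; set D = diag(2, 2, 2, 2, 2) and form L = D - A. Diagonalising L (or applying a numerical eigensolver to the 5x5 matrix) gives the spectrum above. The single zero eigenvalue shows the graph is connected. There is one zero in the spectrum, matching the 1 component.

[0, 1.3820, 1.3820, 3.6180, 3.6180]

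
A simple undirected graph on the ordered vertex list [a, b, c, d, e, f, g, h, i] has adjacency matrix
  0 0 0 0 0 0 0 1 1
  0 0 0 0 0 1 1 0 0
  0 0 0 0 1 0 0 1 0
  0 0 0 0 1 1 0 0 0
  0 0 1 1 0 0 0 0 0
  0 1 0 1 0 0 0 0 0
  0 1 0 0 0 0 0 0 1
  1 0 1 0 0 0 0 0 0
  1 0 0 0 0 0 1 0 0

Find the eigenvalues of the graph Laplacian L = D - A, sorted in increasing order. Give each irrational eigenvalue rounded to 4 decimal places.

[0, 0.4679, 0.4679, 1.6527, 1.6527, 3, 3, 3.8794, 3.8794]

With the vertex order [a, b, c, d, e, f, g, h, i], the degrees are [2, 2, 2, 2, 2, 2, 2, 2, 2], giving D = diag(2, 2, 2, 2, 2, 2, 2, 2, 2) and L = D - A. The multiplicity of 0 as a Laplacian eigenvalue equals the number of connected components.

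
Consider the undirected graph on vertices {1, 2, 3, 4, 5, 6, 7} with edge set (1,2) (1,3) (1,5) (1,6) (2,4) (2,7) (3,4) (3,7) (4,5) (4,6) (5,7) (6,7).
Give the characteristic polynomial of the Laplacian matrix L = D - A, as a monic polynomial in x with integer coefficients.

Each diagonal entry of L is the vertex degree and each off-diagonal entry is -1 where an edge is present, 0 otherwise; in the order [1, 2, 3, 4, 5, 6, 7] the diagonal is [4, 3, 3, 4, 3, 3, 4]. The eigenvalues of L are [0, 3, 3, 3, 4, 4, 7]; the characteristic polynomial is the product of (x - lambda_i), which multiplies out to x^7 - 24x^6 + 234x^5 - 1192x^4 + 3357x^3 - 4968x^2 + 3024x. The coefficient of x^6 equals -trace(L) = -24, matching the sum of degrees. The largest eigenvalue, 7, is at most the vertex count 7.

x^7 - 24x^6 + 234x^5 - 1192x^4 + 3357x^3 - 4968x^2 + 3024x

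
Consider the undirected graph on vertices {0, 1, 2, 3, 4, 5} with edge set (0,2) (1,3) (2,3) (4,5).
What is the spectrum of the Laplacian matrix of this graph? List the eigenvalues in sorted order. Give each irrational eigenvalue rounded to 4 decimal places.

Each diagonal entry of L is the vertex degree and each off-diagonal entry is -1 where an edge is present, 0 otherwise; in the order [0, 1, 2, 3, 4, 5] the diagonal is [1, 1, 2, 2, 1, 1]. The multiplicity of 0 as a Laplacian eigenvalue equals the number of connected components. The 2 zero eigenvalues correspond to the 2 connected components. There are 2 zeros in the spectrum, matching the 2 components.

[0, 0, 0.5858, 2, 2, 3.4142]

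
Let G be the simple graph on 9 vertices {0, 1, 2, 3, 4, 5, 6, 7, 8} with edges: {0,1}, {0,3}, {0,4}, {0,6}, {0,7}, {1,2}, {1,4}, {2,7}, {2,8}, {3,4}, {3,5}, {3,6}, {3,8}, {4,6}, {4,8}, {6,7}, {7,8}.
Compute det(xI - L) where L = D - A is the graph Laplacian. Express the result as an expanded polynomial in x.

x^9 - 34x^8 + 490x^7 - 3892x^6 + 18527x^5 - 53702x^4 + 91511x^3 - 82260x^2 + 28773x

With the vertex order [0, 1, 2, 3, 4, 5, 6, 7, 8], the degrees are [5, 3, 3, 5, 5, 1, 4, 4, 4], giving D = diag(5, 3, 3, 5, 5, 1, 4, 4, 4) and L = D - A. L has integer entries, so p(x) = det(xI - L) has integer coefficients. Expanding the determinant yields x^9 - 34x^8 + 490x^7 - 3892x^6 + 18527x^5 - 53702x^4 + 91511x^3 - 82260x^2 + 28773x. The coefficient of x^8 equals -trace(L) = -34, matching the sum of degrees.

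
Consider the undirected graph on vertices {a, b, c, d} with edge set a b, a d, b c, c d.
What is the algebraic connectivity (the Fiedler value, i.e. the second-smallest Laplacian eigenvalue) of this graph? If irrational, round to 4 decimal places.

Each diagonal entry of L is the vertex degree and each off-diagonal entry is -1 where an edge is present, 0 otherwise; in the order [a, b, c, d] the diagonal is [2, 2, 2, 2]. Computing the eigenvalues of L and sorting gives [0, 2, 2, 4]. The Fiedler value lambda_2 = 2 is strictly positive, so the graph is connected.

2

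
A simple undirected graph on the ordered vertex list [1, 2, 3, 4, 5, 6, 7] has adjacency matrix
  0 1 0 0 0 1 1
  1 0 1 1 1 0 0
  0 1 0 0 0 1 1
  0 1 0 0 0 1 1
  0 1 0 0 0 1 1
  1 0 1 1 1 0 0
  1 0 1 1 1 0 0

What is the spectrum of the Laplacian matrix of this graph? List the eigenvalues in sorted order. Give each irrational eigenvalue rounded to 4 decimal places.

Reading degrees in the order [1, 2, 3, 4, 5, 6, 7] gives [3, 4, 3, 3, 3, 4, 4]; set D = diag(3, 4, 3, 3, 3, 4, 4) and form L = D - A. The multiplicity of 0 as a Laplacian eigenvalue equals the number of connected components. The single zero eigenvalue shows the graph is connected. The eigenvalues sum to 24, which equals trace(L) = 2|E|. There is one zero in the spectrum, matching the 1 component.

[0, 3, 3, 3, 4, 4, 7]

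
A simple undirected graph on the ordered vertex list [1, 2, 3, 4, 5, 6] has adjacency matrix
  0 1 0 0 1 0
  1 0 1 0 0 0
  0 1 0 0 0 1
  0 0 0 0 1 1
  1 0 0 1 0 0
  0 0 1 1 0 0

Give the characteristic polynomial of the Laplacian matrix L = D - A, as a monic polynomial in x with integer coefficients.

With the vertex order [1, 2, 3, 4, 5, 6], the degrees are [2, 2, 2, 2, 2, 2], giving D = diag(2, 2, 2, 2, 2, 2) and L = D - A. The eigenvalues of L are [0, 1, 1, 3, 3, 4]; the characteristic polynomial is the product of (x - lambda_i), which multiplies out to x^6 - 12x^5 + 54x^4 - 112x^3 + 105x^2 - 36x. Since p(0) = det(-L) = 0, x divides p(x).

x^6 - 12x^5 + 54x^4 - 112x^3 + 105x^2 - 36x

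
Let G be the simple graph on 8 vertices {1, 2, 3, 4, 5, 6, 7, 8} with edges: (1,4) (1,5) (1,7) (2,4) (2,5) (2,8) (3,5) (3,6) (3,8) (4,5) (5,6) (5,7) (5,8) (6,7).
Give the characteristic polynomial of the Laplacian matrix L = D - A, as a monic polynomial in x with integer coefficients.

Reading degrees in the order [1, 2, 3, 4, 5, 6, 7, 8] gives [3, 3, 3, 3, 7, 3, 3, 3]; set D = diag(3, 3, 3, 3, 7, 3, 3, 3) and form L = D - A. Computing det(xI - L) by cofactor expansion (or equivalently via sum-over-permutations) gives x^8 - 28x^7 + 322x^6 - 1974x^5 + 6965x^4 - 14126x^3 + 15225x^2 - 6728x. The constant term is 0 because L is singular (the all-ones vector lies in its kernel). The largest eigenvalue, 8, is at most the vertex count 8. By the matrix-tree theorem the graph has (1/8) * product of the nonzero eigenvalues = 841 spanning trees.

x^8 - 28x^7 + 322x^6 - 1974x^5 + 6965x^4 - 14126x^3 + 15225x^2 - 6728x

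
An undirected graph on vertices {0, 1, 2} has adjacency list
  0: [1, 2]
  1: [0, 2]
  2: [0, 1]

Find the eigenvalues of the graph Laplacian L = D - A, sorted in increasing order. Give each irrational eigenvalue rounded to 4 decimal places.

With the vertex order [0, 1, 2], the degrees are [2, 2, 2], giving D = diag(2, 2, 2) and L = D - A. Since every row of L sums to 0, the all-ones vector is in the kernel and 0 is an eigenvalue. The single zero eigenvalue shows the graph is connected.

[0, 3, 3]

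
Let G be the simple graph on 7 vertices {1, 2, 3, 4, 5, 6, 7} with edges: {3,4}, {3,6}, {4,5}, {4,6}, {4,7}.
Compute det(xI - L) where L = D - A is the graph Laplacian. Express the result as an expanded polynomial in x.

x^7 - 10x^6 + 32x^5 - 38x^4 + 15x^3

With the vertex order [1, 2, 3, 4, 5, 6, 7], the degrees are [0, 0, 2, 4, 1, 2, 1], giving D = diag(0, 0, 2, 4, 1, 2, 1) and L = D - A. L has integer entries, so p(x) = det(xI - L) has integer coefficients. Expanding the determinant yields x^7 - 10x^6 + 32x^5 - 38x^4 + 15x^3. The constant term is 0 because L is singular (the all-ones vector lies in its kernel). The largest eigenvalue, 5, is at most the vertex count 7.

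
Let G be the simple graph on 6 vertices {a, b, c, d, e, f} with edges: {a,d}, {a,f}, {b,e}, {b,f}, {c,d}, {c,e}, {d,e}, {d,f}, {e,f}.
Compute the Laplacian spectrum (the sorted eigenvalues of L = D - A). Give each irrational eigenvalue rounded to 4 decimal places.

[0, 1.6972, 1.6972, 4, 5.3028, 5.3028]

With the vertex order [a, b, c, d, e, f], the degrees are [2, 2, 2, 4, 4, 4], giving D = diag(2, 2, 2, 4, 4, 4) and L = D - A. The multiplicity of 0 as a Laplacian eigenvalue equals the number of connected components. By the matrix-tree theorem the graph has (1/6) * product of the nonzero eigenvalues = 54 spanning trees. The largest eigenvalue, 5.3028, is at most the vertex count 6.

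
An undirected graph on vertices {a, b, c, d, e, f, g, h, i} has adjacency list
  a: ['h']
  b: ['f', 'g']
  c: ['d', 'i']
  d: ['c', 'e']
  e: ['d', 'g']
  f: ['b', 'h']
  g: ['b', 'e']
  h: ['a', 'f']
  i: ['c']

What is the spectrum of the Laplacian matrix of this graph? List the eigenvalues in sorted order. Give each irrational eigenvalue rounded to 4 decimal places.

With the vertex order [a, b, c, d, e, f, g, h, i], the degrees are [1, 2, 2, 2, 2, 2, 2, 2, 1], giving D = diag(1, 2, 2, 2, 2, 2, 2, 2, 1) and L = D - A. The multiplicity of 0 as a Laplacian eigenvalue equals the number of connected components. The single zero eigenvalue shows the graph is connected. The largest eigenvalue, 3.8794, is at most the vertex count 9.

[0, 0.1206, 0.4679, 1, 1.6527, 2.3473, 3, 3.5321, 3.8794]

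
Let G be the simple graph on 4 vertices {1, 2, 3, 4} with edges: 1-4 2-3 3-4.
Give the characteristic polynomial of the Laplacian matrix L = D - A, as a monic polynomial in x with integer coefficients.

x^4 - 6x^3 + 10x^2 - 4x

With the vertex order [1, 2, 3, 4], the degrees are [1, 1, 2, 2], giving D = diag(1, 1, 2, 2) and L = D - A. L has integer entries, so p(x) = det(xI - L) has integer coefficients. Expanding the determinant yields x^4 - 6x^3 + 10x^2 - 4x. The constant term is 0 because L is singular (the all-ones vector lies in its kernel). The eigenvalues sum to 6, which equals trace(L) = 2|E|.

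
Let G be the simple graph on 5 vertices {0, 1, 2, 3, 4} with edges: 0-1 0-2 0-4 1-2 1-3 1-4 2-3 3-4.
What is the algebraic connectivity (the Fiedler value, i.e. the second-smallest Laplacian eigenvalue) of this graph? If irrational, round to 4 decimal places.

3

Reading degrees in the order [0, 1, 2, 3, 4] gives [3, 4, 3, 3, 3]; set D = diag(3, 4, 3, 3, 3) and form L = D - A. The smallest Laplacian eigenvalue is always 0. The next one, lambda_2 = 3, measures how hard the graph is to disconnect: larger values mean better connectivity. There is one zero in the spectrum, matching the 1 component. The largest eigenvalue, 5, is at most the vertex count 5.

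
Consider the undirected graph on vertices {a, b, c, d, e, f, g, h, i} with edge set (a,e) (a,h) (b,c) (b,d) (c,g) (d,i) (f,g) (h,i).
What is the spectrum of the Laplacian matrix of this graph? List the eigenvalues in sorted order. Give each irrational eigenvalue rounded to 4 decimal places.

Each diagonal entry of L is the vertex degree and each off-diagonal entry is -1 where an edge is present, 0 otherwise; in the order [a, b, c, d, e, f, g, h, i] the diagonal is [2, 2, 2, 2, 1, 1, 2, 2, 2]. The multiplicity of 0 as a Laplacian eigenvalue equals the number of connected components. The single zero eigenvalue shows the graph is connected. By the matrix-tree theorem the graph has (1/9) * product of the nonzero eigenvalues = 1 spanning tree. The eigenvalues sum to 16, which equals trace(L) = 2|E|.

[0, 0.1206, 0.4679, 1, 1.6527, 2.3473, 3, 3.5321, 3.8794]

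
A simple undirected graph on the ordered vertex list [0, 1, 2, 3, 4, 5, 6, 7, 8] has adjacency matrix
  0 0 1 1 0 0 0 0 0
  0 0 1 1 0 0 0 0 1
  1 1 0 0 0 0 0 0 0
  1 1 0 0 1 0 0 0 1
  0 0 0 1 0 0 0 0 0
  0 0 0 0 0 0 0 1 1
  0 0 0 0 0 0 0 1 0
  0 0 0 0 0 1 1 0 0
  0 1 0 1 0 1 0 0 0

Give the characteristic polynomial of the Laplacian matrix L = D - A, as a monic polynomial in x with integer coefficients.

x^9 - 20x^8 + 164x^7 - 714x^6 + 1785x^5 - 2582x^4 + 2058x^3 - 790x^2 + 99x

Each diagonal entry of L is the vertex degree and each off-diagonal entry is -1 where an edge is present, 0 otherwise; in the order [0, 1, 2, 3, 4, 5, 6, 7, 8] the diagonal is [2, 3, 2, 4, 1, 2, 1, 2, 3]. Computing det(xI - L) by cofactor expansion (or equivalently via sum-over-permutations) gives x^9 - 20x^8 + 164x^7 - 714x^6 + 1785x^5 - 2582x^4 + 2058x^3 - 790x^2 + 99x. The coefficient of x^8 equals -trace(L) = -20, matching the sum of degrees. The largest eigenvalue, 5.3105, is at most the vertex count 9.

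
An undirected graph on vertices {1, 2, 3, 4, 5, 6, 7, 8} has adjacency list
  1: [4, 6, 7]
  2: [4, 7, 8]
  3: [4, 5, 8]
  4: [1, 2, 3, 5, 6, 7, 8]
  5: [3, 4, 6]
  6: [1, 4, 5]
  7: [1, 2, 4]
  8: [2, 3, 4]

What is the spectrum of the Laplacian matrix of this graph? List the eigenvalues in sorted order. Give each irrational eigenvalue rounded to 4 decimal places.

[0, 1.7530, 1.7530, 3.4450, 3.4450, 4.8019, 4.8019, 8]

Reading degrees in the order [1, 2, 3, 4, 5, 6, 7, 8] gives [3, 3, 3, 7, 3, 3, 3, 3]; set D = diag(3, 3, 3, 7, 3, 3, 3, 3) and form L = D - A. L is symmetric positive semidefinite, so every eigenvalue is real and nonnegative. The single zero eigenvalue shows the graph is connected. There is one zero in the spectrum, matching the 1 component.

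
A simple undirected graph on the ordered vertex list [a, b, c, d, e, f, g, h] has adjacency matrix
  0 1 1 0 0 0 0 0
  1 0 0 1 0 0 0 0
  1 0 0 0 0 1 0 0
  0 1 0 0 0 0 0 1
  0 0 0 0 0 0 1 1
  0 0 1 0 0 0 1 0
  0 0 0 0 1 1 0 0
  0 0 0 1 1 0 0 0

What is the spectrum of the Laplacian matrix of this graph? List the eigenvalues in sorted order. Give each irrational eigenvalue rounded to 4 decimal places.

[0, 0.5858, 0.5858, 2, 2, 3.4142, 3.4142, 4]

Reading degrees in the order [a, b, c, d, e, f, g, h] gives [2, 2, 2, 2, 2, 2, 2, 2]; set D = diag(2, 2, 2, 2, 2, 2, 2, 2) and form L = D - A. L is symmetric positive semidefinite, so every eigenvalue is real and nonnegative. The single zero eigenvalue shows the graph is connected. The eigenvalues sum to 16, which equals trace(L) = 2|E|. The largest eigenvalue, 4, is at most the vertex count 8.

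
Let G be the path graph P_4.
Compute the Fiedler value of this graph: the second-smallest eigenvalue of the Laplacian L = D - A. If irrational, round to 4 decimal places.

0.5858

The graph has 4 vertices and degree multiset [2, 2, 1, 1]; D is the diagonal matrix of degrees and L = D - A. The sorted Laplacian eigenvalues are [0, 0.5858, 2, 3.4142]; the algebraic connectivity is the second entry, 0.5858. The largest eigenvalue, 3.4142, is at most the vertex count 4. By the matrix-tree theorem the graph has (1/4) * product of the nonzero eigenvalues = 1 spanning tree.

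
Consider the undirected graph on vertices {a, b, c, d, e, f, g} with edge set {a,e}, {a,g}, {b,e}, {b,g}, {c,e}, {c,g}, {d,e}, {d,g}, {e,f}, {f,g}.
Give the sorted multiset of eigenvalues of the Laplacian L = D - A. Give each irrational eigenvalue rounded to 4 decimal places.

[0, 2, 2, 2, 2, 5, 7]

Each diagonal entry of L is the vertex degree and each off-diagonal entry is -1 where an edge is present, 0 otherwise; in the order [a, b, c, d, e, f, g] the diagonal is [2, 2, 2, 2, 5, 2, 5]. Since every row of L sums to 0, the all-ones vector is in the kernel and 0 is an eigenvalue. By the matrix-tree theorem the graph has (1/7) * product of the nonzero eigenvalues = 80 spanning trees.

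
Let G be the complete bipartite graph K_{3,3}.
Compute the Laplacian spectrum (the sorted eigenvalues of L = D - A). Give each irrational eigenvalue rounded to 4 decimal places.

The graph has 6 vertices and degree multiset [3, 3, 3, 3, 3, 3]; D is the diagonal matrix of degrees and L = D - A. Since every row of L sums to 0, the all-ones vector is in the kernel and 0 is an eigenvalue. The single zero eigenvalue shows the graph is connected. By the matrix-tree theorem the graph has (1/6) * product of the nonzero eigenvalues = 81 spanning trees. The largest eigenvalue, 6, is at most the vertex count 6.

[0, 3, 3, 3, 3, 6]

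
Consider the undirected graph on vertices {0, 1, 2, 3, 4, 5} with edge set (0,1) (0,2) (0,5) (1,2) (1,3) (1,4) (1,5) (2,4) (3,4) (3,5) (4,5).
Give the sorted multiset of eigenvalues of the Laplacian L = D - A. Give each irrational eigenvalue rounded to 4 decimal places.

Reading degrees in the order [0, 1, 2, 3, 4, 5] gives [3, 5, 3, 3, 4, 4]; set D = diag(3, 5, 3, 3, 4, 4) and form L = D - A. Since every row of L sums to 0, the all-ones vector is in the kernel and 0 is an eigenvalue.

[0, 2.3820, 3.3820, 4.6180, 5.6180, 6]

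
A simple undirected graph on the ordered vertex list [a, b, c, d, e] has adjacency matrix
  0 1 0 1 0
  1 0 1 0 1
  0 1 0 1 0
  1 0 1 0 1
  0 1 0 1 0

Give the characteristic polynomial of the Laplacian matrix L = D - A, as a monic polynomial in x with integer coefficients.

Each diagonal entry of L is the vertex degree and each off-diagonal entry is -1 where an edge is present, 0 otherwise; in the order [a, b, c, d, e] the diagonal is [2, 3, 2, 3, 2]. Computing det(xI - L) by cofactor expansion (or equivalently via sum-over-permutations) gives x^5 - 12x^4 + 51x^3 - 92x^2 + 60x. Since p(0) = det(-L) = 0, x divides p(x). By the matrix-tree theorem the graph has (1/5) * product of the nonzero eigenvalues = 12 spanning trees.

x^5 - 12x^4 + 51x^3 - 92x^2 + 60x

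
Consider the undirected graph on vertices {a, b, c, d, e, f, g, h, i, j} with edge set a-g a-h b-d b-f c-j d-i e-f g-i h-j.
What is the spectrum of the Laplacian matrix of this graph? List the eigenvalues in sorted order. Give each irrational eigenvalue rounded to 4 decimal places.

[0, 0.0979, 0.3820, 0.8244, 1.3820, 2, 2.6180, 3.1756, 3.6180, 3.9021]

Each diagonal entry of L is the vertex degree and each off-diagonal entry is -1 where an edge is present, 0 otherwise; in the order [a, b, c, d, e, f, g, h, i, j] the diagonal is [2, 2, 1, 2, 1, 2, 2, 2, 2, 2]. Diagonalising L (or applying a numerical eigensolver to the 10x10 matrix) gives the spectrum above. The single zero eigenvalue shows the graph is connected. By the matrix-tree theorem the graph has (1/10) * product of the nonzero eigenvalues = 1 spanning tree. The largest eigenvalue, 3.9021, is at most the vertex count 10.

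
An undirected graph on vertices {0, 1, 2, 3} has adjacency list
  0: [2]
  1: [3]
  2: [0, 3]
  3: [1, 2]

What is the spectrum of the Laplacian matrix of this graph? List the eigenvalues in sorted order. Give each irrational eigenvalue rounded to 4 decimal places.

Each diagonal entry of L is the vertex degree and each off-diagonal entry is -1 where an edge is present, 0 otherwise; in the order [0, 1, 2, 3] the diagonal is [1, 1, 2, 2]. Diagonalising L (or applying a numerical eigensolver to the 4x4 matrix) gives the spectrum above. The largest eigenvalue, 3.4142, is at most the vertex count 4.

[0, 0.5858, 2, 3.4142]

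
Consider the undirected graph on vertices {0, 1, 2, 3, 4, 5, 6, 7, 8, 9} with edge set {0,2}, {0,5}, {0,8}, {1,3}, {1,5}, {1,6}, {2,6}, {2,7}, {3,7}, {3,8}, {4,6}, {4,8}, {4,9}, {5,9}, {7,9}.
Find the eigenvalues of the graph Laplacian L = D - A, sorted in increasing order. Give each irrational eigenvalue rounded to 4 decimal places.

[0, 2, 2, 2, 2, 2, 5, 5, 5, 5]

Each diagonal entry of L is the vertex degree and each off-diagonal entry is -1 where an edge is present, 0 otherwise; in the order [0, 1, 2, 3, 4, 5, 6, 7, 8, 9] the diagonal is [3, 3, 3, 3, 3, 3, 3, 3, 3, 3]. The multiplicity of 0 as a Laplacian eigenvalue equals the number of connected components. The single zero eigenvalue shows the graph is connected. The eigenvalues sum to 30, which equals trace(L) = 2|E|. By the matrix-tree theorem the graph has (1/10) * product of the nonzero eigenvalues = 2000 spanning trees.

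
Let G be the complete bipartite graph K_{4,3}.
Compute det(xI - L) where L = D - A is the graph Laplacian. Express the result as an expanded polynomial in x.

x^7 - 24x^6 + 234x^5 - 1192x^4 + 3357x^3 - 4968x^2 + 3024x

The graph has 7 vertices and degree multiset [4, 4, 4, 3, 3, 3, 3]; D is the diagonal matrix of degrees and L = D - A. Computing det(xI - L) by cofactor expansion (or equivalently via sum-over-permutations) gives x^7 - 24x^6 + 234x^5 - 1192x^4 + 3357x^3 - 4968x^2 + 3024x. The coefficient of x^6 equals -trace(L) = -24, matching the sum of degrees. The largest eigenvalue, 7, is at most the vertex count 7. There is one zero in the spectrum, matching the 1 component.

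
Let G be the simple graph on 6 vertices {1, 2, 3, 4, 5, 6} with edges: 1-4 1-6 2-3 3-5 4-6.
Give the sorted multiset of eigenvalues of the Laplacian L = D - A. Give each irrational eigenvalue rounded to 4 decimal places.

[0, 0, 1, 3, 3, 3]

Each diagonal entry of L is the vertex degree and each off-diagonal entry is -1 where an edge is present, 0 otherwise; in the order [1, 2, 3, 4, 5, 6] the diagonal is [2, 1, 2, 2, 1, 2]. The multiplicity of 0 as a Laplacian eigenvalue equals the number of connected components. The 2 zero eigenvalues correspond to the 2 connected components. The eigenvalues sum to 10, which equals trace(L) = 2|E|.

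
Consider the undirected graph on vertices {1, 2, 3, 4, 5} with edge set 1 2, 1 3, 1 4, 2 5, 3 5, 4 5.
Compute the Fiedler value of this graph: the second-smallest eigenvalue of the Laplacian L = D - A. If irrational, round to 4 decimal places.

With the vertex order [1, 2, 3, 4, 5], the degrees are [3, 2, 2, 2, 3], giving D = diag(3, 2, 2, 2, 3) and L = D - A. Computing the eigenvalues of L and sorting gives [0, 2, 2, 3, 5]. The Fiedler value lambda_2 = 2 is strictly positive, so the graph is connected. There is one zero in the spectrum, matching the 1 component. The eigenvalues sum to 12, which equals trace(L) = 2|E|.

2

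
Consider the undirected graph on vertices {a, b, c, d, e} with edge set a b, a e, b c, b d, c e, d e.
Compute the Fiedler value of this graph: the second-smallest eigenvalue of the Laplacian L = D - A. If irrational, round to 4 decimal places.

With the vertex order [a, b, c, d, e], the degrees are [2, 3, 2, 2, 3], giving D = diag(2, 3, 2, 2, 3) and L = D - A. Computing the eigenvalues of L and sorting gives [0, 2, 2, 3, 5]. The Fiedler value lambda_2 = 2 is strictly positive, so the graph is connected. There is one zero in the spectrum, matching the 1 component. The eigenvalues sum to 12, which equals trace(L) = 2|E|.

2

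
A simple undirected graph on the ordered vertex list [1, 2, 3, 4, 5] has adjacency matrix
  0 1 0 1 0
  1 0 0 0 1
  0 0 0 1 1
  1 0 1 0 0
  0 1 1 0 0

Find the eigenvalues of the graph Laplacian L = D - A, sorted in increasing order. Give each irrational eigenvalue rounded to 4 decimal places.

[0, 1.3820, 1.3820, 3.6180, 3.6180]

Reading degrees in the order [1, 2, 3, 4, 5] gives [2, 2, 2, 2, 2]; set D = diag(2, 2, 2, 2, 2) and form L = D - A. The multiplicity of 0 as a Laplacian eigenvalue equals the number of connected components. The largest eigenvalue, 3.6180, is at most the vertex count 5.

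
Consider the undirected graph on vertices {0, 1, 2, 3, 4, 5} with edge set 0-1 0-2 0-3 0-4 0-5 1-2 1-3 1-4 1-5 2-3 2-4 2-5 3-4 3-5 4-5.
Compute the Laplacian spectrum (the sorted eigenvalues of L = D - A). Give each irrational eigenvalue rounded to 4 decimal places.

[0, 6, 6, 6, 6, 6]

Each diagonal entry of L is the vertex degree and each off-diagonal entry is -1 where an edge is present, 0 otherwise; in the order [0, 1, 2, 3, 4, 5] the diagonal is [5, 5, 5, 5, 5, 5]. Diagonalising L (or applying a numerical eigensolver to the 6x6 matrix) gives the spectrum above.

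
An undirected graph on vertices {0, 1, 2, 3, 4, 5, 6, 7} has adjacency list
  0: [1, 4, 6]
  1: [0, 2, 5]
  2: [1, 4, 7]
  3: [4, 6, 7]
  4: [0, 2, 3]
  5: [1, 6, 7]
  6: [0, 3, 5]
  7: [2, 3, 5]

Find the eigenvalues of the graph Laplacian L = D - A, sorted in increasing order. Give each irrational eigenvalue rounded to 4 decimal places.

[0, 2, 2, 2, 4, 4, 4, 6]

Reading degrees in the order [0, 1, 2, 3, 4, 5, 6, 7] gives [3, 3, 3, 3, 3, 3, 3, 3]; set D = diag(3, 3, 3, 3, 3, 3, 3, 3) and form L = D - A. L is symmetric positive semidefinite, so every eigenvalue is real and nonnegative. The largest eigenvalue, 6, is at most the vertex count 8.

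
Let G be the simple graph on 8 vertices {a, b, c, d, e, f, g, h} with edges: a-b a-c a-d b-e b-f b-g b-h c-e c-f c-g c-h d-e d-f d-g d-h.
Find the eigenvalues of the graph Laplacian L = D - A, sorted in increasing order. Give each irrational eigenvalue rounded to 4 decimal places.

[0, 3, 3, 3, 3, 5, 5, 8]

With the vertex order [a, b, c, d, e, f, g, h], the degrees are [3, 5, 5, 5, 3, 3, 3, 3], giving D = diag(3, 5, 5, 5, 3, 3, 3, 3) and L = D - A. The multiplicity of 0 as a Laplacian eigenvalue equals the number of connected components. The single zero eigenvalue shows the graph is connected. The eigenvalues sum to 30, which equals trace(L) = 2|E|. There is one zero in the spectrum, matching the 1 component.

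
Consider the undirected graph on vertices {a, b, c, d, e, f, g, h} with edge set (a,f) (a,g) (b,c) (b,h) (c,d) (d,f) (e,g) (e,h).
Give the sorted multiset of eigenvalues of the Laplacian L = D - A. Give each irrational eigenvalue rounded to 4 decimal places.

Reading degrees in the order [a, b, c, d, e, f, g, h] gives [2, 2, 2, 2, 2, 2, 2, 2]; set D = diag(2, 2, 2, 2, 2, 2, 2, 2) and form L = D - A. The multiplicity of 0 as a Laplacian eigenvalue equals the number of connected components. There is one zero in the spectrum, matching the 1 component.

[0, 0.5858, 0.5858, 2, 2, 3.4142, 3.4142, 4]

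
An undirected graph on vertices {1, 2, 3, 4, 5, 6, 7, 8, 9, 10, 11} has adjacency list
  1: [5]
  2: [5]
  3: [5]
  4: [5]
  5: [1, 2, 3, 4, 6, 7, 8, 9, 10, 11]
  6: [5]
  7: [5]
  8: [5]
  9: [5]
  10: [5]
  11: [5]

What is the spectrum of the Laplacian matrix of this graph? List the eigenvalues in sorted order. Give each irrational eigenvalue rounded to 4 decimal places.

With the vertex order [1, 2, 3, 4, 5, 6, 7, 8, 9, 10, 11], the degrees are [1, 1, 1, 1, 10, 1, 1, 1, 1, 1, 1], giving D = diag(1, 1, 1, 1, 10, 1, 1, 1, 1, 1, 1) and L = D - A. Diagonalising L (or applying a numerical eigensolver to the 11x11 matrix) gives the spectrum above. The single zero eigenvalue shows the graph is connected. The eigenvalues sum to 20, which equals trace(L) = 2|E|.

[0, 1, 1, 1, 1, 1, 1, 1, 1, 1, 11]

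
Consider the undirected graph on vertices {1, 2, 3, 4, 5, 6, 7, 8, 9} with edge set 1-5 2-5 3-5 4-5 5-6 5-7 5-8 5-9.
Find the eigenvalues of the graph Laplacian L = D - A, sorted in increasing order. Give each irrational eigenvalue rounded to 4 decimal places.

[0, 1, 1, 1, 1, 1, 1, 1, 9]

Reading degrees in the order [1, 2, 3, 4, 5, 6, 7, 8, 9] gives [1, 1, 1, 1, 8, 1, 1, 1, 1]; set D = diag(1, 1, 1, 1, 8, 1, 1, 1, 1) and form L = D - A. L is symmetric positive semidefinite, so every eigenvalue is real and nonnegative. The single zero eigenvalue shows the graph is connected. There is one zero in the spectrum, matching the 1 component.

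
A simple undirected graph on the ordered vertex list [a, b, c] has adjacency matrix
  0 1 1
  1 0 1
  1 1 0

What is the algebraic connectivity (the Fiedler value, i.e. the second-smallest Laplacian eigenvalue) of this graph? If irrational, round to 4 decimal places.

Each diagonal entry of L is the vertex degree and each off-diagonal entry is -1 where an edge is present, 0 otherwise; in the order [a, b, c] the diagonal is [2, 2, 2]. The sorted Laplacian eigenvalues are [0, 3, 3]; the algebraic connectivity is the second entry, 3. The largest eigenvalue, 3, is at most the vertex count 3. There is one zero in the spectrum, matching the 1 component.

3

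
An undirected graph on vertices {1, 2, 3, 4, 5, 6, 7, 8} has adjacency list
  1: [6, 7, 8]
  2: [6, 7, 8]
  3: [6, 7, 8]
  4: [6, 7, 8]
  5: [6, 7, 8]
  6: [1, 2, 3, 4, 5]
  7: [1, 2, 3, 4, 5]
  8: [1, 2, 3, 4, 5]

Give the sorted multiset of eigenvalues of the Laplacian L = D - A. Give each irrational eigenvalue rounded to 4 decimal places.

Reading degrees in the order [1, 2, 3, 4, 5, 6, 7, 8] gives [3, 3, 3, 3, 3, 5, 5, 5]; set D = diag(3, 3, 3, 3, 3, 5, 5, 5) and form L = D - A. L is symmetric positive semidefinite, so every eigenvalue is real and nonnegative. The single zero eigenvalue shows the graph is connected. The eigenvalues sum to 30, which equals trace(L) = 2|E|.

[0, 3, 3, 3, 3, 5, 5, 8]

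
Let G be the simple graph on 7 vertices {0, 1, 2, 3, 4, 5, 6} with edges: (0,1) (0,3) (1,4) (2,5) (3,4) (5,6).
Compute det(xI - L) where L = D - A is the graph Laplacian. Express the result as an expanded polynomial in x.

x^7 - 12x^6 + 55x^5 - 120x^4 + 124x^3 - 48x^2

With the vertex order [0, 1, 2, 3, 4, 5, 6], the degrees are [2, 2, 1, 2, 2, 2, 1], giving D = diag(2, 2, 1, 2, 2, 2, 1) and L = D - A. Computing det(xI - L) by cofactor expansion (or equivalently via sum-over-permutations) gives x^7 - 12x^6 + 55x^5 - 120x^4 + 124x^3 - 48x^2. Since p(0) = det(-L) = 0, x divides p(x). The eigenvalues sum to 12, which equals trace(L) = 2|E|.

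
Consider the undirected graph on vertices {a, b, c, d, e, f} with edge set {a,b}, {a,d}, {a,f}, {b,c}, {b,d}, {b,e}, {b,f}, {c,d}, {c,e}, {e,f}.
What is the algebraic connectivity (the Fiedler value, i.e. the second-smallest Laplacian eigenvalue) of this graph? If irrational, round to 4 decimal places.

Each diagonal entry of L is the vertex degree and each off-diagonal entry is -1 where an edge is present, 0 otherwise; in the order [a, b, c, d, e, f] the diagonal is [3, 5, 3, 3, 3, 3]. Computing the eigenvalues of L and sorting gives [0, 2.3820, 2.3820, 4.6180, 4.6180, 6]. The Fiedler value lambda_2 = 2.3820 is strictly positive, so the graph is connected. The largest eigenvalue, 6, is at most the vertex count 6.

2.3820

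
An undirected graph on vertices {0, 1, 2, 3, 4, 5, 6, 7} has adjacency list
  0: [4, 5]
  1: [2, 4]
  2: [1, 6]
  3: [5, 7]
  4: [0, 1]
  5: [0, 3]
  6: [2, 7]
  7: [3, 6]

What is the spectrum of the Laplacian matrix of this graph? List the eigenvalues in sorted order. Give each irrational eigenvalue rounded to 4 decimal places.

[0, 0.5858, 0.5858, 2, 2, 3.4142, 3.4142, 4]

With the vertex order [0, 1, 2, 3, 4, 5, 6, 7], the degrees are [2, 2, 2, 2, 2, 2, 2, 2], giving D = diag(2, 2, 2, 2, 2, 2, 2, 2) and L = D - A. Diagonalising L (or applying a numerical eigensolver to the 8x8 matrix) gives the spectrum above.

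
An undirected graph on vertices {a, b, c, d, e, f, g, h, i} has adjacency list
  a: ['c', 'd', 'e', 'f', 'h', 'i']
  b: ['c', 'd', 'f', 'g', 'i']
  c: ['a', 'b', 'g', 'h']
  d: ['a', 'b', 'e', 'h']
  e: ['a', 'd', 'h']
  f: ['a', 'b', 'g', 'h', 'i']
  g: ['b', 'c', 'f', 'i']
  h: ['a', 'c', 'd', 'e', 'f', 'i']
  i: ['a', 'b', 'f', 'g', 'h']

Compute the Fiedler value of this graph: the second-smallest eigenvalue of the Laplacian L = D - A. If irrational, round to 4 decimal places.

Each diagonal entry of L is the vertex degree and each off-diagonal entry is -1 where an edge is present, 0 otherwise; in the order [a, b, c, d, e, f, g, h, i] the diagonal is [6, 5, 4, 4, 3, 5, 4, 6, 5]. The smallest Laplacian eigenvalue is always 0. The next one, lambda_2 = 2.0485, measures how hard the graph is to disconnect: larger values mean better connectivity. By the matrix-tree theorem the graph has (1/9) * product of the nonzero eigenvalues = 36456 spanning trees. The largest eigenvalue, 8.1572, is at most the vertex count 9.

2.0485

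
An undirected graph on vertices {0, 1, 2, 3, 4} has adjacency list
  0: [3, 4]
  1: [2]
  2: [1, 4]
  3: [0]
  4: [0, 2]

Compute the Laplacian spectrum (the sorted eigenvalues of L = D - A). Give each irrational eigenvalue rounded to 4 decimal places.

[0, 0.3820, 1.3820, 2.6180, 3.6180]

With the vertex order [0, 1, 2, 3, 4], the degrees are [2, 1, 2, 1, 2], giving D = diag(2, 1, 2, 1, 2) and L = D - A. The multiplicity of 0 as a Laplacian eigenvalue equals the number of connected components. The single zero eigenvalue shows the graph is connected. The eigenvalues sum to 8, which equals trace(L) = 2|E|. By the matrix-tree theorem the graph has (1/5) * product of the nonzero eigenvalues = 1 spanning tree.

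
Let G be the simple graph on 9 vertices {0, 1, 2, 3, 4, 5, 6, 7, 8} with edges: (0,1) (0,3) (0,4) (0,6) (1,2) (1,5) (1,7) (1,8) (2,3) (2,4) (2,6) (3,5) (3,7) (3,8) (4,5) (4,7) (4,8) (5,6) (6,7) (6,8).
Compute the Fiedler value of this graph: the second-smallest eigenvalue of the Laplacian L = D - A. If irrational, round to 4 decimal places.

4

Reading degrees in the order [0, 1, 2, 3, 4, 5, 6, 7, 8] gives [4, 5, 4, 5, 5, 4, 5, 4, 4]; set D = diag(4, 5, 4, 5, 5, 4, 5, 4, 4) and form L = D - A. The smallest Laplacian eigenvalue is always 0. The next one, lambda_2 = 4, measures how hard the graph is to disconnect: larger values mean better connectivity. There is one zero in the spectrum, matching the 1 component. The largest eigenvalue, 9, is at most the vertex count 9.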